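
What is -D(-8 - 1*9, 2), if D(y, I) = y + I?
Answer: 15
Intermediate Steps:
D(y, I) = I + y
-D(-8 - 1*9, 2) = -(2 + (-8 - 1*9)) = -(2 + (-8 - 9)) = -(2 - 17) = -1*(-15) = 15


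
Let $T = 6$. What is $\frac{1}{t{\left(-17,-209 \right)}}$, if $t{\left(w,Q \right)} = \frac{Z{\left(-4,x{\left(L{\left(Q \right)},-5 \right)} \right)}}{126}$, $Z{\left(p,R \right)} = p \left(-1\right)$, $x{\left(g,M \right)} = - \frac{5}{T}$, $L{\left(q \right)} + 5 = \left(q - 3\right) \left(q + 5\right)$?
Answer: $\frac{63}{2} \approx 31.5$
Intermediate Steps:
$L{\left(q \right)} = -5 + \left(-3 + q\right) \left(5 + q\right)$ ($L{\left(q \right)} = -5 + \left(q - 3\right) \left(q + 5\right) = -5 + \left(-3 + q\right) \left(5 + q\right)$)
$x{\left(g,M \right)} = - \frac{5}{6}$
$Z{\left(p,R \right)} = - p$
$t{\left(w,Q \right)} = \frac{2}{63}$ ($t{\left(w,Q \right)} = \frac{\left(-1\right) \left(-4\right)}{126} = 4 \cdot \frac{1}{126} = \frac{2}{63}$)
$\frac{1}{t{\left(-17,-209 \right)}} = \frac{1}{\frac{2}{63}} = \frac{63}{2}$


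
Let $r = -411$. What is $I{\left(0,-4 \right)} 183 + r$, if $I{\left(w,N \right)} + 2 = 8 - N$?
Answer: $1419$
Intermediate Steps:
$I{\left(w,N \right)} = 6 - N$ ($I{\left(w,N \right)} = -2 - \left(-8 + N\right) = 6 - N$)
$I{\left(0,-4 \right)} 183 + r = \left(6 - -4\right) 183 - 411 = \left(6 + 4\right) 183 - 411 = 10 \cdot 183 - 411 = 1830 - 411 = 1419$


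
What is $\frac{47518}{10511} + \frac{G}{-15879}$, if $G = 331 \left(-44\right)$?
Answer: $\frac{39461762}{7256703} \approx 5.438$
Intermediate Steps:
$G = -14564$
$\frac{47518}{10511} + \frac{G}{-15879} = \frac{47518}{10511} - \frac{14564}{-15879} = 47518 \cdot \frac{1}{10511} - - \frac{14564}{15879} = \frac{2066}{457} + \frac{14564}{15879} = \frac{39461762}{7256703}$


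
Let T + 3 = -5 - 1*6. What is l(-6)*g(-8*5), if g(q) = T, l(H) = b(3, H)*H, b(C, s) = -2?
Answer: -168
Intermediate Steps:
l(H) = -2*H
T = -14 (T = -3 + (-5 - 1*6) = -3 + (-5 - 6) = -3 - 11 = -14)
g(q) = -14
l(-6)*g(-8*5) = -2*(-6)*(-14) = 12*(-14) = -168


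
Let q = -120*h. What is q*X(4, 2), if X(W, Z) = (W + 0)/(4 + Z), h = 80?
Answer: -6400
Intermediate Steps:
X(W, Z) = W/(4 + Z)
q = -9600 (q = -120*80 = -9600)
q*X(4, 2) = -38400/(4 + 2) = -38400/6 = -9600*2/3 = -6400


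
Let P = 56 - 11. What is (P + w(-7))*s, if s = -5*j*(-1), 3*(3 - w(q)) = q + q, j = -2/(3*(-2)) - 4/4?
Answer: -1580/9 ≈ -175.56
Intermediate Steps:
j = -2/3 (j = -2/(-6) - 4*1/4 = -2*(-1/6) - 1 = 1/3 - 1 = -2/3 ≈ -0.66667)
w(q) = 3 - 2*q/3 (w(q) = 3 - (q + q)/3 = 3 - 2*q/3)
P = 45
s = -10/3 (s = -5*(-2/3)*(-1) = (10/3)*(-1) = -10/3 ≈ -3.3333)
(P + w(-7))*s = (45 + (3 - 2/3*(-7)))*(-10/3) = (45 + (3 + 14/3))*(-10/3) = (45 + 23/3)*(-10/3) = (158/3)*(-10/3) = -1580/9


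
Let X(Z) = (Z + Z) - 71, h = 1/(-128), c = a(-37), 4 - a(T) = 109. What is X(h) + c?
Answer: -11265/64 ≈ -176.02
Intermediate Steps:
a(T) = -105 (a(T) = 4 - 1*109 = 4 - 109 = -105)
c = -105
h = -1/128 ≈ -0.0078125
X(Z) = -71 + 2*Z (X(Z) = 2*Z - 71 = -71 + 2*Z)
X(h) + c = (-71 + 2*(-1/128)) - 105 = (-71 - 1/64) - 105 = -4545/64 - 105 = -11265/64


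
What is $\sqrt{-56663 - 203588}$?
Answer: $i \sqrt{260251} \approx 510.15 i$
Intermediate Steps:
$\sqrt{-56663 - 203588} = \sqrt{-260251} = i \sqrt{260251}$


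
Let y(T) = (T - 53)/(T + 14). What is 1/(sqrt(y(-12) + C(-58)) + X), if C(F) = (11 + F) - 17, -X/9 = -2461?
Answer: 44298/981156595 - I*sqrt(386)/981156595 ≈ 4.5149e-5 - 2.0024e-8*I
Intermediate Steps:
X = 22149 (X = -9*(-2461) = 22149)
C(F) = -6 + F
y(T) = (-53 + T)/(14 + T)
1/(sqrt(y(-12) + C(-58)) + X) = 1/(sqrt((-53 - 12)/(14 - 12) + (-6 - 58)) + 22149) = 1/(sqrt(-65/2 - 64) + 22149) = 1/(sqrt(-193/2) + 22149) = 1/(I*sqrt(386)/2 + 22149) = 1/(22149 + I*sqrt(386)/2)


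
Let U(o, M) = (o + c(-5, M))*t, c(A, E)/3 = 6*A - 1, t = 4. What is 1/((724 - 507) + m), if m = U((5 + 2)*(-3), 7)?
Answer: -1/239 ≈ -0.0041841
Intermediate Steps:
c(A, E) = -3 + 18*A (c(A, E) = 3*(6*A - 1) = 3*(-1 + 6*A) = -3 + 18*A)
U(o, M) = -372 + 4*o (U(o, M) = (o + (-3 + 18*(-5)))*4 = (o + (-3 - 90))*4 = (o - 93)*4 = (-93 + o)*4 = -372 + 4*o)
m = -456 (m = -372 + 4*((5 + 2)*(-3)) = -372 + 4*(7*(-3)) = -372 + 4*(-21) = -372 - 84 = -456)
1/((724 - 507) + m) = 1/((724 - 507) - 456) = 1/(217 - 456) = 1/(-239) = -1/239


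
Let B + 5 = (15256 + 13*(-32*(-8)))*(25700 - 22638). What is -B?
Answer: -56904203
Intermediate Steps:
B = 56904203 (B = -5 + (15256 + 13*(-32*(-8)))*(25700 - 22638) = -5 + (15256 + 13*256)*3062 = -5 + (15256 + 3328)*3062 = -5 + 18584*3062 = -5 + 56904208 = 56904203)
-B = -1*56904203 = -56904203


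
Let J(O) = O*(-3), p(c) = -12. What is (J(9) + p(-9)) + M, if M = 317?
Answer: 278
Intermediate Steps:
J(O) = -3*O
(J(9) + p(-9)) + M = (-3*9 - 12) + 317 = (-27 - 12) + 317 = -39 + 317 = 278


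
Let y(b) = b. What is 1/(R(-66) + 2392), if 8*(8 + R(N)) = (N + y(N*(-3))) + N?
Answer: 4/9569 ≈ 0.00041802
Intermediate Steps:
R(N) = -8 - N/8 (R(N) = -8 + ((N + N*(-3)) + N)/8 = -8 + ((N - 3*N) + N)/8 = -8 + (-2*N + N)/8 = -8 + (-N)/8 = -8 - N/8)
1/(R(-66) + 2392) = 1/((-8 - ⅛*(-66)) + 2392) = 1/((-8 + 33/4) + 2392) = 1/(¼ + 2392) = 1/(9569/4) = 4/9569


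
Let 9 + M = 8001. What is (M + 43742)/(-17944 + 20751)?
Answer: 51734/2807 ≈ 18.430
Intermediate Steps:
M = 7992 (M = -9 + 8001 = 7992)
(M + 43742)/(-17944 + 20751) = (7992 + 43742)/(-17944 + 20751) = 51734/2807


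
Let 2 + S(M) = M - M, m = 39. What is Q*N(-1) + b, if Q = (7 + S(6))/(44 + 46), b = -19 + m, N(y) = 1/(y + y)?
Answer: 719/36 ≈ 19.972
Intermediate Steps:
S(M) = -2 (S(M) = -2 + (M - M) = -2 + 0 = -2)
N(y) = 1/(2*y)
b = 20 (b = -19 + 39 = 20)
Q = 1/18 (Q = (7 - 2)/(44 + 46) = 5/90 = 5*(1/90) = 1/18 ≈ 0.055556)
Q*N(-1) + b = ((1/2)/(-1))/18 + 20 = ((1/2)*(-1))/18 + 20 = (1/18)*(-1/2) + 20 = -1/36 + 20 = 719/36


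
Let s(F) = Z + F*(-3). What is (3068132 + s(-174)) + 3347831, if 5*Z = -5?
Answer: 6416484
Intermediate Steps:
Z = -1 (Z = (⅕)*(-5) = -1)
s(F) = -1 - 3*F (s(F) = -1 + F*(-3) = -1 - 3*F)
(3068132 + s(-174)) + 3347831 = (3068132 + (-1 - 3*(-174))) + 3347831 = (3068132 + (-1 + 522)) + 3347831 = (3068132 + 521) + 3347831 = 3068653 + 3347831 = 6416484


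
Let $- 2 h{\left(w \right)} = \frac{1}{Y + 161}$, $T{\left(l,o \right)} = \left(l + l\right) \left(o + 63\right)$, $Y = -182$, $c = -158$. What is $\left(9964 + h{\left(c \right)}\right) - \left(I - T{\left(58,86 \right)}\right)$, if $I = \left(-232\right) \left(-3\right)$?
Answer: $\frac{1115185}{42} \approx 26552.0$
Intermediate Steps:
$T{\left(l,o \right)} = 2 l \left(63 + o\right)$
$h{\left(w \right)} = \frac{1}{42}$ ($h{\left(w \right)} = - \frac{1}{2 \left(-182 + 161\right)} = - \frac{1}{2 \left(-21\right)} = \left(- \frac{1}{2}\right) \left(- \frac{1}{21}\right) = \frac{1}{42}$)
$I = 696$
$\left(9964 + h{\left(c \right)}\right) - \left(I - T{\left(58,86 \right)}\right) = \left(9964 + \frac{1}{42}\right) + \left(2 \cdot 58 \left(63 + 86\right) - 696\right) = \frac{418489}{42} - \left(696 - 17284\right) = \frac{418489}{42} + \left(17284 - 696\right) = \frac{418489}{42} + 16588 = \frac{1115185}{42}$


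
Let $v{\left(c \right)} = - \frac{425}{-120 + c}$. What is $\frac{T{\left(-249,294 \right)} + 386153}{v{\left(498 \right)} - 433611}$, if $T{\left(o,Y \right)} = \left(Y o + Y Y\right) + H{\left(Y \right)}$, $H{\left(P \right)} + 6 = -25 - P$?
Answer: $- \frac{150843924}{163905383} \approx -0.92031$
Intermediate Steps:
$H{\left(P \right)} = -31 - P$ ($H{\left(P \right)} = -6 - \left(25 + P\right) = -31 - P$)
$T{\left(o,Y \right)} = -31 + Y^{2} - Y + Y o$ ($T{\left(o,Y \right)} = \left(Y o + Y Y\right) - \left(31 + Y\right) = \left(Y o + Y^{2}\right) - \left(31 + Y\right) = \left(Y^{2} + Y o\right) - \left(31 + Y\right) = -31 + Y^{2} - Y + Y o$)
$\frac{T{\left(-249,294 \right)} + 386153}{v{\left(498 \right)} - 433611} = \frac{\left(-31 + 294^{2} - 294 + 294 \left(-249\right)\right) + 386153}{- \frac{425}{-120 + 498} - 433611} = \frac{\left(-31 + 86436 - 294 - 73206\right) + 386153}{- \frac{425}{378} - 433611} = \frac{12905 + 386153}{\left(-425\right) \frac{1}{378} - 433611} = \frac{399058}{- \frac{425}{378} - 433611} = \frac{399058}{- \frac{163905383}{378}} = 399058 \left(- \frac{378}{163905383}\right) = - \frac{150843924}{163905383}$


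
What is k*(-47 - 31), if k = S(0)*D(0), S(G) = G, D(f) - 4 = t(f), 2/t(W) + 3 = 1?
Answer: 0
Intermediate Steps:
t(W) = -1 (t(W) = 2/(-3 + 1) = 2/(-2) = 2*(-½) = -1)
D(f) = 3 (D(f) = 4 - 1 = 3)
k = 0 (k = 0*3 = 0)
k*(-47 - 31) = 0*(-47 - 31) = 0*(-78) = 0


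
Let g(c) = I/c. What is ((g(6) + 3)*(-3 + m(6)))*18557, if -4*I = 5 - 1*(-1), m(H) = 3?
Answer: 0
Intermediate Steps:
I = -3/2 (I = -(5 - 1*(-1))/4 = -(5 + 1)/4 = -¼*6 = -3/2 ≈ -1.5000)
g(c) = -3/(2*c)
((g(6) + 3)*(-3 + m(6)))*18557 = ((-3/2/6 + 3)*(-3 + 3))*18557 = ((-3/2*⅙ + 3)*0)*18557 = ((-¼ + 3)*0)*18557 = ((11/4)*0)*18557 = 0*18557 = 0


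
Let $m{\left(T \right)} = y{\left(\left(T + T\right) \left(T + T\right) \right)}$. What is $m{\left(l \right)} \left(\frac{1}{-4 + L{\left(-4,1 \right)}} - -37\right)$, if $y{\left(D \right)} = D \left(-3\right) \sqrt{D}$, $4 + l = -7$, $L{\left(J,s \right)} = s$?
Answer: $-1171280$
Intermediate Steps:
$l = -11$ ($l = -4 - 7 = -11$)
$y{\left(D \right)} = - 3 D^{\frac{3}{2}}$ ($y{\left(D \right)} = - 3 D \sqrt{D} = - 3 D^{\frac{3}{2}}$)
$m{\left(T \right)} = - 24 \left(T^{2}\right)^{\frac{3}{2}}$ ($m{\left(T \right)} = - 3 \left(\left(T + T\right) \left(T + T\right)\right)^{\frac{3}{2}} = - 3 \left(2 T 2 T\right)^{\frac{3}{2}} = - 3 \left(4 T^{2}\right)^{\frac{3}{2}} = - 3 \cdot 8 \left(T^{2}\right)^{\frac{3}{2}} = - 24 \left(T^{2}\right)^{\frac{3}{2}}$)
$m{\left(l \right)} \left(\frac{1}{-4 + L{\left(-4,1 \right)}} - -37\right) = - 24 \left(\left(-11\right)^{2}\right)^{\frac{3}{2}} \left(\frac{1}{-4 + 1} - -37\right) = - 24 \cdot 121^{\frac{3}{2}} \left(\frac{1}{-3} + 37\right) = \left(-24\right) 1331 \left(- \frac{1}{3} + 37\right) = \left(-31944\right) \frac{110}{3} = -1171280$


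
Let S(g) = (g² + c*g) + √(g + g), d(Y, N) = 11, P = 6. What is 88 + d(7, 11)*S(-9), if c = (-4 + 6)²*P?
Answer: -1397 + 33*I*√2 ≈ -1397.0 + 46.669*I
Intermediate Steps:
c = 24 (c = (-4 + 6)²*6 = 2²*6 = 4*6 = 24)
S(g) = g² + 24*g + √2*√g (S(g) = (g² + 24*g) + √(g + g) = (g² + 24*g) + √(2*g) = (g² + 24*g) + √2*√g = g² + 24*g + √2*√g)
88 + d(7, 11)*S(-9) = 88 + 11*((-9)² + 24*(-9) + √2*√(-9)) = 88 + 11*(81 - 216 + √2*(3*I)) = 88 + 11*(81 - 216 + 3*I*√2) = 88 + 11*(-135 + 3*I*√2) = 88 + (-1485 + 33*I*√2) = -1397 + 33*I*√2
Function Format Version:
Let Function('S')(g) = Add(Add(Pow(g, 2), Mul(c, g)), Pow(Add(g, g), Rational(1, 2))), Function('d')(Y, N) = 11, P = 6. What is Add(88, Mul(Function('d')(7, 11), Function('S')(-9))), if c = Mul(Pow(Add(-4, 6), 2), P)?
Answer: Add(-1397, Mul(33, I, Pow(2, Rational(1, 2)))) ≈ Add(-1397.0, Mul(46.669, I))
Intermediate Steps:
c = 24 (c = Mul(Pow(Add(-4, 6), 2), 6) = Mul(Pow(2, 2), 6) = Mul(4, 6) = 24)
Function('S')(g) = Add(Pow(g, 2), Mul(24, g), Mul(Pow(2, Rational(1, 2)), Pow(g, Rational(1, 2)))) (Function('S')(g) = Add(Add(Pow(g, 2), Mul(24, g)), Pow(Add(g, g), Rational(1, 2))) = Add(Add(Pow(g, 2), Mul(24, g)), Pow(Mul(2, g), Rational(1, 2))) = Add(Add(Pow(g, 2), Mul(24, g)), Mul(Pow(2, Rational(1, 2)), Pow(g, Rational(1, 2)))) = Add(Pow(g, 2), Mul(24, g), Mul(Pow(2, Rational(1, 2)), Pow(g, Rational(1, 2)))))
Add(88, Mul(Function('d')(7, 11), Function('S')(-9))) = Add(88, Mul(11, Add(Pow(-9, 2), Mul(24, -9), Mul(Pow(2, Rational(1, 2)), Pow(-9, Rational(1, 2)))))) = Add(88, Mul(11, Add(81, -216, Mul(Pow(2, Rational(1, 2)), Mul(3, I))))) = Add(88, Mul(11, Add(81, -216, Mul(3, I, Pow(2, Rational(1, 2)))))) = Add(88, Mul(11, Add(-135, Mul(3, I, Pow(2, Rational(1, 2)))))) = Add(88, Add(-1485, Mul(33, I, Pow(2, Rational(1, 2))))) = Add(-1397, Mul(33, I, Pow(2, Rational(1, 2))))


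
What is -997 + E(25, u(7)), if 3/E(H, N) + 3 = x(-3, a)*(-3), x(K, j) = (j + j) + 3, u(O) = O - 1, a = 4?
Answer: -11965/12 ≈ -997.08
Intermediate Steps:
u(O) = -1 + O
x(K, j) = 3 + 2*j (x(K, j) = 2*j + 3 = 3 + 2*j)
E(H, N) = -1/12 (E(H, N) = 3/(-3 + (3 + 2*4)*(-3)) = 3/(-3 + (3 + 8)*(-3)) = 3/(-3 + 11*(-3)) = 3/(-3 - 33) = 3/(-36) = 3*(-1/36) = -1/12)
-997 + E(25, u(7)) = -997 - 1/12 = -11965/12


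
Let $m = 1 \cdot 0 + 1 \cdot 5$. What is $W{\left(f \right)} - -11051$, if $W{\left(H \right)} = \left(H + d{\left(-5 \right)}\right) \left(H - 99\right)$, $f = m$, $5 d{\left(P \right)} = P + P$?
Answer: $10769$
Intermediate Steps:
$d{\left(P \right)} = \frac{2 P}{5}$ ($d{\left(P \right)} = \frac{P + P}{5} = \frac{2 P}{5}$)
$m = 5$ ($m = 0 + 5 = 5$)
$f = 5$
$W{\left(H \right)} = \left(-99 + H\right) \left(-2 + H\right)$ ($W{\left(H \right)} = \left(H + \frac{2}{5} \left(-5\right)\right) \left(H - 99\right) = \left(H - 2\right) \left(-99 + H\right) = \left(-2 + H\right) \left(-99 + H\right) = \left(-99 + H\right) \left(-2 + H\right)$)
$W{\left(f \right)} - -11051 = \left(198 + 5^{2} - 505\right) - -11051 = \left(198 + 25 - 505\right) + 11051 = -282 + 11051 = 10769$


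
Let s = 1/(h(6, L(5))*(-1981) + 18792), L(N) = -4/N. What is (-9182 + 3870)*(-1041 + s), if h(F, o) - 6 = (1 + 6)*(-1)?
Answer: 114870363904/20773 ≈ 5.5298e+6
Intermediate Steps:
h(F, o) = -1 (h(F, o) = 6 + (1 + 6)*(-1) = 6 + 7*(-1) = 6 - 7 = -1)
s = 1/20773 (s = 1/(-1*(-1981) + 18792) = 1/(1981 + 18792) = 1/20773 ≈ 4.8139e-5)
(-9182 + 3870)*(-1041 + s) = (-9182 + 3870)*(-1041 + 1/20773) = -5312*(-21624692/20773) = 114870363904/20773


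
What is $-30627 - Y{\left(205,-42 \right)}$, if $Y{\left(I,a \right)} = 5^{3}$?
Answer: $-30752$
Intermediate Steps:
$Y{\left(I,a \right)} = 125$
$-30627 - Y{\left(205,-42 \right)} = -30627 - 125 = -30752$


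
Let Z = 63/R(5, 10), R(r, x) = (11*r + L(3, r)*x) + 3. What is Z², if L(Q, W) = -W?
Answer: 3969/64 ≈ 62.016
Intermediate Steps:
R(r, x) = 3 + 11*r - r*x (R(r, x) = (11*r + (-r)*x) + 3 = (11*r - r*x) + 3 = 3 + 11*r - r*x)
Z = 63/8 (Z = 63/(3 + 11*5 - 1*5*10) = 63/(3 + 55 - 50) = 63/8 ≈ 7.8750)
Z² = (63/8)² = 3969/64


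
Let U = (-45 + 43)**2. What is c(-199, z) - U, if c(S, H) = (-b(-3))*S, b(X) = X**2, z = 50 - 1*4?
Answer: 1787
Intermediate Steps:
z = 46 (z = 50 - 4 = 46)
c(S, H) = -9*S (c(S, H) = (-1*(-3)**2)*S = (-1*9)*S = -9*S)
U = 4 (U = (-2)**2 = 4)
c(-199, z) - U = -9*(-199) - 1*4 = 1791 - 4 = 1787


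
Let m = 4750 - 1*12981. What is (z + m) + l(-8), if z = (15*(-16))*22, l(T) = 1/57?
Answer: -770126/57 ≈ -13511.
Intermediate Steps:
l(T) = 1/57
z = -5280 (z = -240*22 = -5280)
m = -8231 (m = 4750 - 12981 = -8231)
(z + m) + l(-8) = (-5280 - 8231) + 1/57 = -13511 + 1/57 = -770126/57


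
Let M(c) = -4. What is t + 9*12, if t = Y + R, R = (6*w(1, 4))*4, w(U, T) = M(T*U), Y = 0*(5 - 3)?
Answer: 12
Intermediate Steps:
Y = 0 (Y = 0*2 = 0)
w(U, T) = -4
R = -96 (R = (6*(-4))*4 = -24*4 = -96)
t = -96 (t = 0 - 96 = -96)
t + 9*12 = -96 + 9*12 = -96 + 108 = 12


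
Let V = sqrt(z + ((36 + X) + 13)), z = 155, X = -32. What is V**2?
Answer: 172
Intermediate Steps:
V = 2*sqrt(43) (V = sqrt(155 + ((36 - 32) + 13)) = sqrt(155 + (4 + 13)) = sqrt(155 + 17) = sqrt(172) = 2*sqrt(43) ≈ 13.115)
V**2 = (2*sqrt(43))**2 = 172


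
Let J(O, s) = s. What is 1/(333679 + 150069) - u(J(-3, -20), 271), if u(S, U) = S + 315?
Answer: -142705659/483748 ≈ -295.00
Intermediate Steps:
u(S, U) = 315 + S
1/(333679 + 150069) - u(J(-3, -20), 271) = 1/(333679 + 150069) - (315 - 20) = 1/483748 - 1*295 = 1/483748 - 295 = -142705659/483748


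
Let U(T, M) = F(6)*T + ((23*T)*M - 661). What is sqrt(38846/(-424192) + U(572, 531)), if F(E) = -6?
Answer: sqrt(4907370351301170)/26512 ≈ 2642.3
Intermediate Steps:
U(T, M) = -661 - 6*T + 23*M*T (U(T, M) = -6*T + ((23*T)*M - 661) = -6*T + (23*M*T - 661) = -6*T + (-661 + 23*M*T) = -661 - 6*T + 23*M*T)
sqrt(38846/(-424192) + U(572, 531)) = sqrt(38846/(-424192) + (-661 - 6*572 + 23*531*572)) = sqrt(38846*(-1/424192) + (-661 - 3432 + 6985836)) = sqrt(-19423/212096 + 6981743) = sqrt(1480799743905/212096) = sqrt(4907370351301170)/26512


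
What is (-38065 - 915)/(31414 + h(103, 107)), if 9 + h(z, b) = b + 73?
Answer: -7796/6317 ≈ -1.2341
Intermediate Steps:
h(z, b) = 64 + b (h(z, b) = -9 + (b + 73) = -9 + (73 + b) = 64 + b)
(-38065 - 915)/(31414 + h(103, 107)) = (-38065 - 915)/(31414 + (64 + 107)) = -38980/(31414 + 171) = -38980/31585 = -38980*1/31585 = -7796/6317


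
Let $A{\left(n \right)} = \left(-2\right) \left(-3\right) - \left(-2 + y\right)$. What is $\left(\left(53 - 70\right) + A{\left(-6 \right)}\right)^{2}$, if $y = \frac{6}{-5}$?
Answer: $\frac{1521}{25} \approx 60.84$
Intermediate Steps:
$y = - \frac{6}{5}$ ($y = 6 \left(- \frac{1}{5}\right) = - \frac{6}{5} \approx -1.2$)
$A{\left(n \right)} = \frac{46}{5}$ ($A{\left(n \right)} = \left(-2\right) \left(-3\right) + \left(2 - - \frac{6}{5}\right) = 6 + \left(2 + \frac{6}{5}\right) = 6 + \frac{16}{5} = \frac{46}{5}$)
$\left(\left(53 - 70\right) + A{\left(-6 \right)}\right)^{2} = \left(\left(53 - 70\right) + \frac{46}{5}\right)^{2} = \left(-17 + \frac{46}{5}\right)^{2} = \left(- \frac{39}{5}\right)^{2} = \frac{1521}{25}$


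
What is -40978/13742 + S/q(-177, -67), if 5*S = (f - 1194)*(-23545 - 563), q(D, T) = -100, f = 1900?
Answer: 29233969877/858875 ≈ 34038.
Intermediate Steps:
S = -17020248/5 (S = ((1900 - 1194)*(-23545 - 563))/5 = (706*(-24108))/5 = (⅕)*(-17020248) = -17020248/5 ≈ -3.4040e+6)
-40978/13742 + S/q(-177, -67) = -40978/13742 - 17020248/5/(-100) = -40978*1/13742 - 17020248/5*(-1/100) = -20489/6871 + 4255062/125 = 29233969877/858875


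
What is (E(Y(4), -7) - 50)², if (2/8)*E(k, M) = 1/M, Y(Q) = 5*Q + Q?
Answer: 125316/49 ≈ 2557.5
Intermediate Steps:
Y(Q) = 6*Q
E(k, M) = 4/M
(E(Y(4), -7) - 50)² = (4/(-7) - 50)² = (4*(-⅐) - 50)² = (-4/7 - 50)² = (-354/7)² = 125316/49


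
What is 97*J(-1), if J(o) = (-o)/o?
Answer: -97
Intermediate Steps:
J(o) = -1
97*J(-1) = 97*(-1) = -97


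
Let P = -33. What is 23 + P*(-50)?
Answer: 1673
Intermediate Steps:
23 + P*(-50) = 23 - 33*(-50) = 23 + 1650 = 1673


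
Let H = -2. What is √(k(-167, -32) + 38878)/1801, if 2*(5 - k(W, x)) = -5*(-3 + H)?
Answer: 17*√538/3602 ≈ 0.10947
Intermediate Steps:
k(W, x) = -15/2 (k(W, x) = 5 - (-5)*(-3 - 2)/2 = 5 - (-5)*(-5)/2 = 5 - ½*25 = 5 - 25/2 = -15/2)
√(k(-167, -32) + 38878)/1801 = √(-15/2 + 38878)/1801 = √(77741/2)*(1/1801) = (17*√538/2)*(1/1801) = 17*√538/3602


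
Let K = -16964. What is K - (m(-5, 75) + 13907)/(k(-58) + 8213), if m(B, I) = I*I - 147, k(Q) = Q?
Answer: -27672161/1631 ≈ -16966.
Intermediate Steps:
m(B, I) = -147 + I² (m(B, I) = I² - 147 = -147 + I²)
K - (m(-5, 75) + 13907)/(k(-58) + 8213) = -16964 - ((-147 + 75²) + 13907)/(-58 + 8213) = -16964 - ((-147 + 5625) + 13907)/8155 = -16964 - (5478 + 13907)/8155 = -16964 - 19385/8155 = -16964 - 1*3877/1631 = -16964 - 3877/1631 = -27672161/1631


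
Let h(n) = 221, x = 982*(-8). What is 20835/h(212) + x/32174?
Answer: 334304557/3555227 ≈ 94.032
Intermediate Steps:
x = -7856
20835/h(212) + x/32174 = 20835/221 - 7856/32174 = 20835*(1/221) - 7856*1/32174 = 20835/221 - 3928/16087 = 334304557/3555227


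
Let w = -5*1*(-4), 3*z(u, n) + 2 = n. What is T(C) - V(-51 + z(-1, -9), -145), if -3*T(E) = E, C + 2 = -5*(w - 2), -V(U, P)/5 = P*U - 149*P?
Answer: 147689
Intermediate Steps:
z(u, n) = -2/3 + n/3
w = 20 (w = -5*(-4) = 20)
V(U, P) = 745*P - 5*P*U (V(U, P) = -5*(P*U - 149*P) = -5*(-149*P + P*U) = 745*P - 5*P*U)
C = -92 (C = -2 - 5*(20 - 2) = -2 - 5*18 = -2 - 90 = -92)
T(E) = -E/3
T(C) - V(-51 + z(-1, -9), -145) = -1/3*(-92) - 5*(-145)*(149 - (-51 + (-2/3 + (1/3)*(-9)))) = 92/3 - 5*(-145)*(149 - (-51 + (-2/3 - 3))) = 92/3 - 5*(-145)*(149 - (-51 - 11/3)) = 92/3 - 5*(-145)*(149 - 1*(-164/3)) = 92/3 - 5*(-145)*(149 + 164/3) = 92/3 - 5*(-145)*611/3 = 92/3 - 1*(-442975/3) = 92/3 + 442975/3 = 147689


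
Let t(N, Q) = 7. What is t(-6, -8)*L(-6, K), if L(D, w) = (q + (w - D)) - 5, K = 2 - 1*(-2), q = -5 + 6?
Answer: 42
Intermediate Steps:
q = 1
K = 4 (K = 2 + 2 = 4)
L(D, w) = -4 + w - D (L(D, w) = (1 + (w - D)) - 5 = (1 + w - D) - 5 = -4 + w - D)
t(-6, -8)*L(-6, K) = 7*(-4 + 4 - 1*(-6)) = 7*(-4 + 4 + 6) = 7*6 = 42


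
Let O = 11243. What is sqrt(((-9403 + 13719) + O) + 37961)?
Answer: 4*sqrt(3345) ≈ 231.34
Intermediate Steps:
sqrt(((-9403 + 13719) + O) + 37961) = sqrt(((-9403 + 13719) + 11243) + 37961) = sqrt((4316 + 11243) + 37961) = sqrt(15559 + 37961) = sqrt(53520) = 4*sqrt(3345)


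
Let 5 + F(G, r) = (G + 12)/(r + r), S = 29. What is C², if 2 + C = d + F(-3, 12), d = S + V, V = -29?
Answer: 2809/64 ≈ 43.891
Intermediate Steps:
F(G, r) = -5 + (12 + G)/(2*r) (F(G, r) = -5 + (G + 12)/(r + r) = -5 + (12 + G)/((2*r)) = -5 + (12 + G)*(1/(2*r)) = -5 + (12 + G)/(2*r))
d = 0 (d = 29 - 29 = 0)
C = -53/8 (C = -2 + (0 + (½)*(12 - 3 - 10*12)/12) = -2 + (0 + (½)*(1/12)*(12 - 3 - 120)) = -2 + (0 + (½)*(1/12)*(-111)) = -2 + (0 - 37/8) = -2 - 37/8 = -53/8 ≈ -6.6250)
C² = (-53/8)² = 2809/64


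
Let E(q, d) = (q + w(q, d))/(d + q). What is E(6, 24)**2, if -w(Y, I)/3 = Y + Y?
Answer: 1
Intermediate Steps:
w(Y, I) = -6*Y (w(Y, I) = -3*(Y + Y) = -6*Y)
E(q, d) = -5*q/(d + q) (E(q, d) = (q - 6*q)/(d + q) = (-5*q)/(d + q) = -5*q/(d + q))
E(6, 24)**2 = (-5*6/(24 + 6))**2 = (-5*6/30)**2 = (-5*6*1/30)**2 = (-1)**2 = 1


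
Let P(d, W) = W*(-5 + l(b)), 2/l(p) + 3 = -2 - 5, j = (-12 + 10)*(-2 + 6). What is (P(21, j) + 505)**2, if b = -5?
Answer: 7469289/25 ≈ 2.9877e+5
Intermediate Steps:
j = -8 (j = -2*4 = -8)
l(p) = -1/5 (l(p) = 2/(-3 + (-2 - 5)) = 2/(-3 - 7) = 2/(-10) = 2*(-1/10) = -1/5)
P(d, W) = -26*W/5 (P(d, W) = W*(-5 - 1/5) = W*(-26/5) = -26*W/5)
(P(21, j) + 505)**2 = (-26/5*(-8) + 505)**2 = (208/5 + 505)**2 = (2733/5)**2 = 7469289/25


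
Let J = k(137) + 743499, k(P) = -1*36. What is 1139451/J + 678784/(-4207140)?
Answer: 17020551949/12412114785 ≈ 1.3713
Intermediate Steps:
k(P) = -36
J = 743463 (J = -36 + 743499 = 743463)
1139451/J + 678784/(-4207140) = 1139451/743463 + 678784/(-4207140) = 1139451*(1/743463) + 678784*(-1/4207140) = 379817/247821 - 169696/1051785 = 17020551949/12412114785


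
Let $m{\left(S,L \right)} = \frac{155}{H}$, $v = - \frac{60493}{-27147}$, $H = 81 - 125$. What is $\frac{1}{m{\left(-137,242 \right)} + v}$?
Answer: $- \frac{1194468}{1546093} \approx -0.77257$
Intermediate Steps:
$H = -44$
$v = \frac{60493}{27147}$ ($v = \left(-60493\right) \left(- \frac{1}{27147}\right) = \frac{60493}{27147} \approx 2.2283$)
$m{\left(S,L \right)} = - \frac{155}{44}$ ($m{\left(S,L \right)} = \frac{155}{-44} = 155 \left(- \frac{1}{44}\right) = - \frac{155}{44}$)
$\frac{1}{m{\left(-137,242 \right)} + v} = \frac{1}{- \frac{155}{44} + \frac{60493}{27147}} = \frac{1}{- \frac{1546093}{1194468}} = - \frac{1194468}{1546093}$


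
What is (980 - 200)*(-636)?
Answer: -496080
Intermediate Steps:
(980 - 200)*(-636) = 780*(-636) = -496080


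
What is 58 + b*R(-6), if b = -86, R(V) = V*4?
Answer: 2122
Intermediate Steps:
R(V) = 4*V
58 + b*R(-6) = 58 - 344*(-6) = 58 - 86*(-24) = 58 + 2064 = 2122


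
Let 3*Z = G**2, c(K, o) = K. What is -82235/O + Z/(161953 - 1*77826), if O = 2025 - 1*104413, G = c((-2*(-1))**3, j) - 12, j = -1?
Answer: 20756189743/25840785828 ≈ 0.80323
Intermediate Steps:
G = -4 (G = (-2*(-1))**3 - 12 = 2**3 - 12 = 8 - 12 = -4)
O = -102388 (O = 2025 - 104413 = -102388)
Z = 16/3 (Z = (1/3)*(-4)**2 = (1/3)*16 = 16/3 ≈ 5.3333)
-82235/O + Z/(161953 - 1*77826) = -82235/(-102388) + 16/(3*(161953 - 1*77826)) = -82235*(-1/102388) + 16/(3*(161953 - 77826)) = 82235/102388 + (16/3)/84127 = 82235/102388 + (16/3)*(1/84127) = 82235/102388 + 16/252381 = 20756189743/25840785828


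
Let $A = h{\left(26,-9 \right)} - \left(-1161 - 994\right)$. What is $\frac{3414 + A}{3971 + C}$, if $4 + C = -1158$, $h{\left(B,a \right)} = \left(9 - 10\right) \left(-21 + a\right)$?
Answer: $\frac{5599}{2809} \approx 1.9932$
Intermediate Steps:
$h{\left(B,a \right)} = 21 - a$ ($h{\left(B,a \right)} = - (-21 + a) = 21 - a$)
$C = -1162$ ($C = -4 - 1158 = -1162$)
$A = 2185$ ($A = \left(21 - -9\right) - \left(-1161 - 994\right) = \left(21 + 9\right) - \left(-1161 - 994\right) = 30 - -2155 = 30 + 2155 = 2185$)
$\frac{3414 + A}{3971 + C} = \frac{3414 + 2185}{3971 - 1162} = \frac{5599}{2809}$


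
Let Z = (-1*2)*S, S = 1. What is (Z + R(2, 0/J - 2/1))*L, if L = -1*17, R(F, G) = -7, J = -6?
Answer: 153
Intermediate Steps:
L = -17
Z = -2 (Z = -1*2*1 = -2*1 = -2)
(Z + R(2, 0/J - 2/1))*L = (-2 - 7)*(-17) = -9*(-17) = 153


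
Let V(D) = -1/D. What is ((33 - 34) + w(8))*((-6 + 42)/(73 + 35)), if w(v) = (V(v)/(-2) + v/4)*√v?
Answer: -⅓ + 11*√2/8 ≈ 1.6112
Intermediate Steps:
w(v) = √v*(1/(2*v) + v/4) (w(v) = (-1/v/(-2) + v/4)*√v = (-1/v*(-½) + v*(¼))*√v = (1/(2*v) + v/4)*√v = √v*(1/(2*v) + v/4))
((33 - 34) + w(8))*((-6 + 42)/(73 + 35)) = ((33 - 34) + (2 + 8²)/(4*√8))*((-6 + 42)/(73 + 35)) = (-1 + (√2/4)*(2 + 64)/4)*(36/108) = (-1 + (¼)*(√2/4)*66)*(36*(1/108)) = (-1 + 33*√2/8)*(⅓) = -⅓ + 11*√2/8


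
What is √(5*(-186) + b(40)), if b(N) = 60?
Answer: I*√870 ≈ 29.496*I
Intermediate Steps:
√(5*(-186) + b(40)) = √(5*(-186) + 60) = √(-930 + 60) = √(-870) = I*√870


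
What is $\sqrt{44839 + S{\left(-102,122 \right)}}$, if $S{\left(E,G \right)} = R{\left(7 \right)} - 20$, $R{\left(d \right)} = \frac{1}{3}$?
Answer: $\frac{\sqrt{403374}}{3} \approx 211.71$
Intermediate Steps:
$R{\left(d \right)} = \frac{1}{3}$
$S{\left(E,G \right)} = - \frac{59}{3}$ ($S{\left(E,G \right)} = \frac{1}{3} - 20 = - \frac{59}{3}$)
$\sqrt{44839 + S{\left(-102,122 \right)}} = \sqrt{44839 - \frac{59}{3}} = \sqrt{\frac{134458}{3}} = \frac{\sqrt{403374}}{3}$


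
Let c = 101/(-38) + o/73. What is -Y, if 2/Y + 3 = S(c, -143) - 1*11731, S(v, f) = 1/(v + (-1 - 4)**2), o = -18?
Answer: 61293/359604644 ≈ 0.00017045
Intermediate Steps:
c = -8057/2774 (c = 101/(-38) - 18/73 = 101*(-1/38) - 18*1/73 = -101/38 - 18/73 = -8057/2774 ≈ -2.9045)
S(v, f) = 1/(25 + v) (S(v, f) = 1/(v + (-5)**2) = 1/(v + 25) = 1/(25 + v))
Y = -61293/359604644 (Y = 2/(-3 + (1/(25 - 8057/2774) - 1*11731)) = 2/(-3 + (1/(61293/2774) - 11731)) = 2/(-3 + (2774/61293 - 11731)) = 2/(-3 - 719025409/61293) = 2/(-719209288/61293) = 2*(-61293/719209288) = -61293/359604644 ≈ -0.00017045)
-Y = -1*(-61293/359604644) = 61293/359604644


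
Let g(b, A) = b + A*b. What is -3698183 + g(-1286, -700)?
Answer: -2799269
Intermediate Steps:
-3698183 + g(-1286, -700) = -3698183 - 1286*(1 - 700) = -3698183 - 1286*(-699) = -3698183 + 898914 = -2799269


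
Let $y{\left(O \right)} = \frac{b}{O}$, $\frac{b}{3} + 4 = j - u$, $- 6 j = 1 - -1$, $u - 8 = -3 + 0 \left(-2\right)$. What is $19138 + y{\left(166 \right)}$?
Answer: $\frac{1588440}{83} \approx 19138.0$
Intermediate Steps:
$u = 5$ ($u = 8 + \left(-3 + 0 \left(-2\right)\right) = 8 + \left(-3 + 0\right) = 8 - 3 = 5$)
$j = - \frac{1}{3}$ ($j = - \frac{1 - -1}{6} = - \frac{1 + 1}{6} = \left(- \frac{1}{6}\right) 2 = - \frac{1}{3} \approx -0.33333$)
$b = -28$ ($b = -12 + 3 \left(- \frac{1}{3} - 5\right) = -12 + 3 \left(- \frac{16}{3}\right) = -12 - 16 = -28$)
$y{\left(O \right)} = - \frac{28}{O}$
$19138 + y{\left(166 \right)} = 19138 - \frac{28}{166} = 19138 - \frac{14}{83} = \frac{1588440}{83}$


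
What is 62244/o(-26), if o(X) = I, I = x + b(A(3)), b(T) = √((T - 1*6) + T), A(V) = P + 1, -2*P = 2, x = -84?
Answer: -871416/1177 - 10374*I*√6/1177 ≈ -740.37 - 21.59*I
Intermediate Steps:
P = -1 (P = -½*2 = -1)
A(V) = 0 (A(V) = -1 + 1 = 0)
b(T) = √(-6 + 2*T) (b(T) = √((T - 6) + T) = √((-6 + T) + T) = √(-6 + 2*T))
I = -84 + I*√6 (I = -84 + √(-6 + 2*0) = -84 + √(-6 + 0) = -84 + √(-6) = -84 + I*√6 ≈ -84.0 + 2.4495*I)
o(X) = -84 + I*√6
62244/o(-26) = 62244/(-84 + I*√6)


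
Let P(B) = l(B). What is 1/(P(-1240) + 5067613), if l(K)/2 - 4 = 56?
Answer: 1/5067733 ≈ 1.9733e-7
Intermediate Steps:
l(K) = 120 (l(K) = 8 + 2*56 = 8 + 112 = 120)
P(B) = 120
1/(P(-1240) + 5067613) = 1/(120 + 5067613) = 1/5067733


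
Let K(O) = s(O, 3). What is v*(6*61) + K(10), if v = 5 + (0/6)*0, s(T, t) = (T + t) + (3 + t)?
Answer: 1849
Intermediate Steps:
s(T, t) = 3 + T + 2*t
v = 5 (v = 5 + (0*(⅙))*0 = 5 + 0*0 = 5 + 0 = 5)
K(O) = 9 + O (K(O) = 3 + O + 2*3 = 3 + O + 6 = 9 + O)
v*(6*61) + K(10) = 5*(6*61) + (9 + 10) = 5*366 + 19 = 1830 + 19 = 1849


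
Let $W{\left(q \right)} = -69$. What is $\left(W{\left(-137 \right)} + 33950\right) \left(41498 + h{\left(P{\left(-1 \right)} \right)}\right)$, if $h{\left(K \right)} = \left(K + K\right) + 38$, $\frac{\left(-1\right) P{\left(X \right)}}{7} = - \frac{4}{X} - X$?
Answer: $1404909546$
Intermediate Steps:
$P{\left(X \right)} = 7 X + \frac{28}{X}$ ($P{\left(X \right)} = - 7 \left(- \frac{4}{X} - X\right) = - 7 \left(- X - \frac{4}{X}\right) = 7 X + \frac{28}{X}$)
$h{\left(K \right)} = 38 + 2 K$ ($h{\left(K \right)} = 2 K + 38 = 38 + 2 K$)
$\left(W{\left(-137 \right)} + 33950\right) \left(41498 + h{\left(P{\left(-1 \right)} \right)}\right) = \left(-69 + 33950\right) \left(41498 + \left(38 + 2 \left(7 \left(-1\right) + \frac{28}{-1}\right)\right)\right) = 33881 \left(41498 + \left(38 + 2 \left(-7 + 28 \left(-1\right)\right)\right)\right) = 33881 \left(41498 + \left(38 + 2 \left(-7 - 28\right)\right)\right) = 33881 \left(41498 + \left(38 + 2 \left(-35\right)\right)\right) = 33881 \left(41498 + \left(38 - 70\right)\right) = 33881 \left(41498 - 32\right) = 33881 \cdot 41466 = 1404909546$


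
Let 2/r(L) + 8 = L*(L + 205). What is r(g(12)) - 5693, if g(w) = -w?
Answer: -6615267/1162 ≈ -5693.0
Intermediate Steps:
r(L) = 2/(-8 + L*(205 + L)) (r(L) = 2/(-8 + L*(L + 205)) = 2/(-8 + L*(205 + L)))
r(g(12)) - 5693 = 2/(-8 + (-1*12)² + 205*(-1*12)) - 5693 = 2/(-8 + (-12)² + 205*(-12)) - 5693 = 2/(-8 + 144 - 2460) - 5693 = 2/(-2324) - 5693 = 2*(-1/2324) - 5693 = -1/1162 - 5693 = -6615267/1162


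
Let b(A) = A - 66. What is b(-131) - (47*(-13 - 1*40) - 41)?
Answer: 2335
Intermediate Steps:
b(A) = -66 + A
b(-131) - (47*(-13 - 1*40) - 41) = (-66 - 131) - (47*(-13 - 1*40) - 41) = -197 - (47*(-13 - 40) - 41) = -197 - (47*(-53) - 41) = -197 - (-2491 - 41) = -197 - 1*(-2532) = -197 + 2532 = 2335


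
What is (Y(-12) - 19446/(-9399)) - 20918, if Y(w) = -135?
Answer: -65952567/3133 ≈ -21051.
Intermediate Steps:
(Y(-12) - 19446/(-9399)) - 20918 = (-135 - 19446/(-9399)) - 20918 = (-135 - 19446*(-1/9399)) - 20918 = (-135 + 6482/3133) - 20918 = -416473/3133 - 20918 = -65952567/3133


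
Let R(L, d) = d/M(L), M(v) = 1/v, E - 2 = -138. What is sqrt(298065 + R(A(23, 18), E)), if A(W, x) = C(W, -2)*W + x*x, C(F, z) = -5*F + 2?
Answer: sqrt(607465) ≈ 779.40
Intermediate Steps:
E = -136 (E = 2 - 138 = -136)
C(F, z) = 2 - 5*F
A(W, x) = x**2 + W*(2 - 5*W) (A(W, x) = (2 - 5*W)*W + x*x = W*(2 - 5*W) + x**2 = x**2 + W*(2 - 5*W))
R(L, d) = L*d (R(L, d) = d/(1/L) = d*L = L*d)
sqrt(298065 + R(A(23, 18), E)) = sqrt(298065 + (18**2 - 1*23*(-2 + 5*23))*(-136)) = sqrt(298065 + (324 - 1*23*(-2 + 115))*(-136)) = sqrt(298065 + (324 - 1*23*113)*(-136)) = sqrt(298065 + (324 - 2599)*(-136)) = sqrt(298065 - 2275*(-136)) = sqrt(298065 + 309400) = sqrt(607465)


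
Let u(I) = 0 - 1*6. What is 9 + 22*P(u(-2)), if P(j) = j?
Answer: -123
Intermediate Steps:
u(I) = -6 (u(I) = 0 - 6 = -6)
9 + 22*P(u(-2)) = 9 + 22*(-6) = 9 - 132 = -123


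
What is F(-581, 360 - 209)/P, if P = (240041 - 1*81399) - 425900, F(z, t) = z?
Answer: 581/267258 ≈ 0.0021739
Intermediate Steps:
P = -267258 (P = (240041 - 81399) - 425900 = 158642 - 425900 = -267258)
F(-581, 360 - 209)/P = -581/(-267258) = -581*(-1/267258) = 581/267258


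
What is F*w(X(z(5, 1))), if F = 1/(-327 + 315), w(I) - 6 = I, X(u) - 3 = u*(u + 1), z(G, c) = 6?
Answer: -17/4 ≈ -4.2500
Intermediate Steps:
X(u) = 3 + u*(1 + u) (X(u) = 3 + u*(u + 1) = 3 + u*(1 + u))
w(I) = 6 + I
F = -1/12 (F = 1/(-12) = -1/12 ≈ -0.083333)
F*w(X(z(5, 1))) = -(6 + (3 + 6 + 6²))/12 = -(6 + (3 + 6 + 36))/12 = -(6 + 45)/12 = -1/12*51 = -17/4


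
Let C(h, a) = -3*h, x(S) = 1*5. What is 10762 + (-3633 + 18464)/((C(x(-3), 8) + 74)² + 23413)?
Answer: 289448059/26894 ≈ 10763.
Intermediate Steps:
x(S) = 5
10762 + (-3633 + 18464)/((C(x(-3), 8) + 74)² + 23413) = 10762 + (-3633 + 18464)/((-3*5 + 74)² + 23413) = 10762 + 14831/((-15 + 74)² + 23413) = 10762 + 14831/(59² + 23413) = 10762 + 14831/(3481 + 23413) = 10762 + 14831/26894 = 289448059/26894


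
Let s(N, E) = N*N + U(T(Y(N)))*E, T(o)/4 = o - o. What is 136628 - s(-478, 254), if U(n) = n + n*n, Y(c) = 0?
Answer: -91856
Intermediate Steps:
T(o) = 0 (T(o) = 4*(o - o) = 4*0 = 0)
U(n) = n + n**2
s(N, E) = N**2 (s(N, E) = N*N + (0*(1 + 0))*E = N**2 + (0*1)*E = N**2 + 0*E = N**2 + 0 = N**2)
136628 - s(-478, 254) = 136628 - 1*(-478)**2 = 136628 - 1*228484 = 136628 - 228484 = -91856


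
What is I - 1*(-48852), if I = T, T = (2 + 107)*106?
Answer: 60406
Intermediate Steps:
T = 11554 (T = 109*106 = 11554)
I = 11554
I - 1*(-48852) = 11554 - 1*(-48852) = 11554 + 48852 = 60406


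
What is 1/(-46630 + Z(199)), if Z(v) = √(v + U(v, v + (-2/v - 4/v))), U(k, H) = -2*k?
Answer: -46630/2174357099 - I*√199/2174357099 ≈ -2.1445e-5 - 6.4878e-9*I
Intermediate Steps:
Z(v) = √(-v) (Z(v) = √(v - 2*v) = √(-v))
1/(-46630 + Z(199)) = 1/(-46630 + √(-1*199)) = 1/(-46630 + √(-199)) = 1/(-46630 + I*√199)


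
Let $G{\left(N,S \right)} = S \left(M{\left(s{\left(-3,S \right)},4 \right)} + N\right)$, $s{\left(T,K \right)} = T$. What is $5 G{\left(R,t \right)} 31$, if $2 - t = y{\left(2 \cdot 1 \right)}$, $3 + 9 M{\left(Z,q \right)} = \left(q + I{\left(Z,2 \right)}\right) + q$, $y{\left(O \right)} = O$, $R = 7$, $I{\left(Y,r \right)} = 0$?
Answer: $0$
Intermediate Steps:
$M{\left(Z,q \right)} = - \frac{1}{3} + \frac{2 q}{9}$ ($M{\left(Z,q \right)} = - \frac{1}{3} + \frac{\left(q + 0\right) + q}{9} = - \frac{1}{3} + \frac{q + q}{9} = - \frac{1}{3} + \frac{2 q}{9}$)
$t = 0$ ($t = 2 - 2 \cdot 1 = 2 - 2 = 0$)
$G{\left(N,S \right)} = S \left(\frac{5}{9} + N\right)$ ($G{\left(N,S \right)} = S \left(\left(- \frac{1}{3} + \frac{2}{9} \cdot 4\right) + N\right) = S \left(\left(- \frac{1}{3} + \frac{8}{9}\right) + N\right) = S \left(\frac{5}{9} + N\right)$)
$5 G{\left(R,t \right)} 31 = 5 \cdot \frac{1}{9} \cdot 0 \left(5 + 9 \cdot 7\right) 31 = 5 \cdot \frac{1}{9} \cdot 0 \left(5 + 63\right) 31 = 5 \cdot \frac{1}{9} \cdot 0 \cdot 68 \cdot 31 = 5 \cdot 0 \cdot 31 = 0 \cdot 31 = 0$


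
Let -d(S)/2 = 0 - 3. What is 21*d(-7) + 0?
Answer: 126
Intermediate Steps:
d(S) = 6 (d(S) = -2*(0 - 3) = -2*(-3) = 6)
21*d(-7) + 0 = 21*6 + 0 = 126 + 0 = 126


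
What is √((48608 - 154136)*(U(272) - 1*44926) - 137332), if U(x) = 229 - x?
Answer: 10*√47453513 ≈ 68887.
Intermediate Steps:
√((48608 - 154136)*(U(272) - 1*44926) - 137332) = √((48608 - 154136)*((229 - 1*272) - 1*44926) - 137332) = √(-105528*((229 - 272) - 44926) - 137332) = √(-105528*(-43 - 44926) - 137332) = √(-105528*(-44969) - 137332) = √(4745488632 - 137332) = √4745351300 = 10*√47453513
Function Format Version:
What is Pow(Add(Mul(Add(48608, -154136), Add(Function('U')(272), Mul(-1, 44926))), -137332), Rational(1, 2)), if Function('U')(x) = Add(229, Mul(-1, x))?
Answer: Mul(10, Pow(47453513, Rational(1, 2))) ≈ 68887.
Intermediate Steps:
Pow(Add(Mul(Add(48608, -154136), Add(Function('U')(272), Mul(-1, 44926))), -137332), Rational(1, 2)) = Pow(Add(Mul(Add(48608, -154136), Add(Add(229, Mul(-1, 272)), Mul(-1, 44926))), -137332), Rational(1, 2)) = Pow(Add(Mul(-105528, Add(Add(229, -272), -44926)), -137332), Rational(1, 2)) = Pow(Add(Mul(-105528, Add(-43, -44926)), -137332), Rational(1, 2)) = Pow(Add(Mul(-105528, -44969), -137332), Rational(1, 2)) = Pow(Add(4745488632, -137332), Rational(1, 2)) = Pow(4745351300, Rational(1, 2)) = Mul(10, Pow(47453513, Rational(1, 2)))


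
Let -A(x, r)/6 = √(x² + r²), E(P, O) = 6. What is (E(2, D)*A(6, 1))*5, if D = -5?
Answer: -180*√37 ≈ -1094.9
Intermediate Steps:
A(x, r) = -6*√(r² + x²) (A(x, r) = -6*√(x² + r²) = -6*√(r² + x²))
(E(2, D)*A(6, 1))*5 = (6*(-6*√(1² + 6²)))*5 = (6*(-6*√(1 + 36)))*5 = (6*(-6*√37))*5 = -36*√37*5 = -180*√37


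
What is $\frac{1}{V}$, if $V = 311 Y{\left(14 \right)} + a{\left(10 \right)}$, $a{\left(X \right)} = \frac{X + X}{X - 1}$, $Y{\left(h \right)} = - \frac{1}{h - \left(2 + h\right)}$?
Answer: $\frac{18}{2839} \approx 0.0063403$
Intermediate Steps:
$Y{\left(h \right)} = \frac{1}{2}$ ($Y{\left(h \right)} = - \frac{1}{h - \left(2 + h\right)} = - \frac{1}{-2} = \left(-1\right) \left(- \frac{1}{2}\right) = \frac{1}{2}$)
$a{\left(X \right)} = \frac{2 X}{-1 + X}$
$V = \frac{2839}{18}$ ($V = 311 \cdot \frac{1}{2} + 2 \cdot 10 \frac{1}{-1 + 10} = \frac{311}{2} + 2 \cdot 10 \cdot \frac{1}{9} = \frac{311}{2} + \frac{20}{9} = \frac{2839}{18} \approx 157.72$)
$\frac{1}{V} = \frac{1}{\frac{2839}{18}} = \frac{18}{2839}$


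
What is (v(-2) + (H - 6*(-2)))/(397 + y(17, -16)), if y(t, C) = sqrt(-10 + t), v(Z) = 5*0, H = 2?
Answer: 2779/78801 - 7*sqrt(7)/78801 ≈ 0.035031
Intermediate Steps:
v(Z) = 0
(v(-2) + (H - 6*(-2)))/(397 + y(17, -16)) = (0 + (2 - 6*(-2)))/(397 + sqrt(-10 + 17)) = (0 + (2 + 12))/(397 + sqrt(7)) = (0 + 14)/(397 + sqrt(7)) = 14/(397 + sqrt(7))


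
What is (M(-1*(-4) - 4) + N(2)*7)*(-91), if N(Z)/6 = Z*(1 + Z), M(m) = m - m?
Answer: -22932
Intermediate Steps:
M(m) = 0
N(Z) = 6*Z*(1 + Z) (N(Z) = 6*(Z*(1 + Z)) = 6*Z*(1 + Z))
(M(-1*(-4) - 4) + N(2)*7)*(-91) = (0 + (6*2*(1 + 2))*7)*(-91) = (0 + (6*2*3)*7)*(-91) = (0 + 36*7)*(-91) = (0 + 252)*(-91) = 252*(-91) = -22932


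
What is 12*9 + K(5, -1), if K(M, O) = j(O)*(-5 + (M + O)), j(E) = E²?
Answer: 107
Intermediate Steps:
K(M, O) = O²*(-5 + M + O) (K(M, O) = O²*(-5 + (M + O)) = O²*(-5 + M + O))
12*9 + K(5, -1) = 12*9 + (-1)²*(-5 + 5 - 1) = 108 + 1*(-1) = 108 - 1 = 107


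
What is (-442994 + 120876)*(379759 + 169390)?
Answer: -176890777582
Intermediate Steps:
(-442994 + 120876)*(379759 + 169390) = -322118*549149 = -176890777582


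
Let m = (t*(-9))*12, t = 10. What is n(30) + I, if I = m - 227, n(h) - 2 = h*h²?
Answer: 25695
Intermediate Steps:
m = -1080 (m = (10*(-9))*12 = -90*12 = -1080)
n(h) = 2 + h³ (n(h) = 2 + h*h² = 2 + h³)
I = -1307 (I = -1080 - 227 = -1307)
n(30) + I = (2 + 30³) - 1307 = (2 + 27000) - 1307 = 27002 - 1307 = 25695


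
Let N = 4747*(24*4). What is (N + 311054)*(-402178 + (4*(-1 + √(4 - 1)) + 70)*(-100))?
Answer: -313437071948 - 306706400*√3 ≈ -3.1397e+11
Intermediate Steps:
N = 455712 (N = 4747*96 = 455712)
(N + 311054)*(-402178 + (4*(-1 + √(4 - 1)) + 70)*(-100)) = (455712 + 311054)*(-402178 + (4*(-1 + √(4 - 1)) + 70)*(-100)) = 766766*(-402178 + (4*(-1 + √3) + 70)*(-100)) = 766766*(-402178 + ((-4 + 4*√3) + 70)*(-100)) = 766766*(-402178 + (66 + 4*√3)*(-100)) = 766766*(-402178 + (-6600 - 400*√3)) = 766766*(-408778 - 400*√3) = -313437071948 - 306706400*√3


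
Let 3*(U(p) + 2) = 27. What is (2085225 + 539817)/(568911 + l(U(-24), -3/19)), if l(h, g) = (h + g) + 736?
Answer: 49875798/10823423 ≈ 4.6081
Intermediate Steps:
U(p) = 7 (U(p) = -2 + (⅓)*27 = -2 + 9 = 7)
l(h, g) = 736 + g + h (l(h, g) = (g + h) + 736 = 736 + g + h)
(2085225 + 539817)/(568911 + l(U(-24), -3/19)) = (2085225 + 539817)/(568911 + (736 - 3/19 + 7)) = 2625042/(568911 + (736 - 3*1/19 + 7)) = 2625042/(568911 + (736 - 3/19 + 7)) = 2625042/(568911 + 14114/19) = 2625042/(10823423/19) = 2625042*(19/10823423) = 49875798/10823423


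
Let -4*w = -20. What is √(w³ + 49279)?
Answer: 2*√12351 ≈ 222.27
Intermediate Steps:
w = 5 (w = -¼*(-20) = 5)
√(w³ + 49279) = √(5³ + 49279) = √(125 + 49279) = √49404 = 2*√12351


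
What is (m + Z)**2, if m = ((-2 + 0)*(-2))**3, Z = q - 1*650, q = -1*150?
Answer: 541696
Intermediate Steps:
q = -150
Z = -800 (Z = -150 - 1*650 = -150 - 650 = -800)
m = 64 (m = (-2*(-2))**3 = 4**3 = 64)
(m + Z)**2 = (64 - 800)**2 = (-736)**2 = 541696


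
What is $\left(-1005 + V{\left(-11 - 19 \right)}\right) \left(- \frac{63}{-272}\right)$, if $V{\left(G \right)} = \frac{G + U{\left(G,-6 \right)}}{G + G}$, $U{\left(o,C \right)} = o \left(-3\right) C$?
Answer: $- \frac{125433}{544} \approx -230.58$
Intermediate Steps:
$U{\left(o,C \right)} = - 3 C o$ ($U{\left(o,C \right)} = - 3 o C = - 3 C o$)
$V{\left(G \right)} = \frac{19}{2}$ ($V{\left(G \right)} = \frac{G - - 18 G}{G + G} = \frac{G + 18 G}{2 G} = 19 G \frac{1}{2 G} = \frac{19}{2}$)
$\left(-1005 + V{\left(-11 - 19 \right)}\right) \left(- \frac{63}{-272}\right) = \left(-1005 + \frac{19}{2}\right) \left(- \frac{63}{-272}\right) = - \frac{1991 \left(\left(-63\right) \left(- \frac{1}{272}\right)\right)}{2} = \left(- \frac{1991}{2}\right) \frac{63}{272} = - \frac{125433}{544}$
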